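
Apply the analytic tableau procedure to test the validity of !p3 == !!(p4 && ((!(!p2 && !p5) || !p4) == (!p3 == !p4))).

Not valid

Assume the negation and expand:
Initial set: {!(!p3 == !!(p4 && ((!(!p2 && !p5) || !p4) == (!p3 == !p4))))}.
!(!p3 == !!(p4 && ((!(!p2 && !p5) || !p4) == (!p3 == !p4)))): β-rule — branch into !p3, !!!(p4 && ((!(!p2 && !p5) || !p4) == (!p3 == !p4)))  //  !!p3, !!(p4 && ((!(!p2 && !p5) || !p4) == (!p3 == !p4))).
  branch 1 (add !p3, !!!(p4 && ((!(!p2 && !p5) || !p4) == (!p3 == !p4)))):
    !!!(p4 && ((!(!p2 && !p5) || !p4) == (!p3 == !p4))): drop double negation, giving !(p4 && ((!(!p2 && !p5) || !p4) == (!p3 == !p4))).
    !(p4 && ((!(!p2 && !p5) || !p4) == (!p3 == !p4))): β-rule — branch into !p4  //  !((!(!p2 && !p5) || !p4) == (!p3 == !p4)).
      branch 1.1 (add !p4):
        ○ open, literals {p3=F, p4=F}.
      branch 1.2 (add !((!(!p2 && !p5) || !p4) == (!p3 == !p4))):
        !((!(!p2 && !p5) || !p4) == (!p3 == !p4)): β-rule — branch into (!(!p2 && !p5) || !p4), !(!p3 == !p4)  //  !(!(!p2 && !p5) || !p4), (!p3 == !p4).
          branch 1.2.1 (add (!(!p2 && !p5) || !p4), !(!p3 == !p4)):
            (!(!p2 && !p5) || !p4): β-rule — branch into !(!p2 && !p5)  //  !p4.
              branch 1.2.1.1 (add !(!p2 && !p5)):
                !(!p3 == !p4): β-rule — branch into !p3, !!p4  //  !!p3, !p4.
                  branch 1.2.1.1.1 (add !p3, !!p4):
                    !(!p2 && !p5): β-rule — branch into !!p2  //  !!p5.
                      branch 1.2.1.1.1.1 (add !!p2):
                        ○ open, literals {p2=T, p3=F, p4=T}.
                      branch 1.2.1.1.1.2 (add !!p5):
                        ○ open, literals {p3=F, p4=T, p5=T}.
                  branch 1.2.1.1.2 (add !!p3, !p4):
                    × closes — contains both p3 and !p3.
              branch 1.2.1.2 (add !p4):
                !(!p3 == !p4): β-rule — branch into !p3, !!p4  //  !!p3, !p4.
                  branch 1.2.1.2.1 (add !p3, !!p4):
                    × closes — contains both p4 and !p4.
                  branch 1.2.1.2.2 (add !!p3, !p4):
                    × closes — contains both p3 and !p3.
          branch 1.2.2 (add !(!(!p2 && !p5) || !p4), (!p3 == !p4)):
            !(!(!p2 && !p5) || !p4): α-rule — add !!(!p2 && !p5), !!p4.
            !!(!p2 && !p5): α-rule — add !p2, !p5.
            (!p3 == !p4): β-rule — branch into !p3, !p4  //  !!p3, !!p4.
              branch 1.2.2.1 (add !p3, !p4):
                × closes — contains both p4 and !p4.
              branch 1.2.2.2 (add !!p3, !!p4):
                × closes — contains both p3 and !p3.
  branch 2 (add !!p3, !!(p4 && ((!(!p2 && !p5) || !p4) == (!p3 == !p4)))):
    !!(p4 && ((!(!p2 && !p5) || !p4) == (!p3 == !p4))): drop double negation, giving (p4 && ((!(!p2 && !p5) || !p4) == (!p3 == !p4))).
    (p4 && ((!(!p2 && !p5) || !p4) == (!p3 == !p4))): α-rule — add p4, ((!(!p2 && !p5) || !p4) == (!p3 == !p4)).
    ((!(!p2 && !p5) || !p4) == (!p3 == !p4)): β-rule — branch into (!(!p2 && !p5) || !p4), (!p3 == !p4)  //  !(!(!p2 && !p5) || !p4), !(!p3 == !p4).
      branch 2.1 (add (!(!p2 && !p5) || !p4), (!p3 == !p4)):
        (!(!p2 && !p5) || !p4): β-rule — branch into !(!p2 && !p5)  //  !p4.
          branch 2.1.1 (add !(!p2 && !p5)):
            (!p3 == !p4): β-rule — branch into !p3, !p4  //  !!p3, !!p4.
              branch 2.1.1.1 (add !p3, !p4):
                × closes — contains both p3 and !p3.
              branch 2.1.1.2 (add !!p3, !!p4):
                !(!p2 && !p5): β-rule — branch into !!p2  //  !!p5.
                  branch 2.1.1.2.1 (add !!p2):
                    ○ open, literals {p2=T, p3=T, p4=T}.
                  branch 2.1.1.2.2 (add !!p5):
                    ○ open, literals {p3=T, p4=T, p5=T}.
          branch 2.1.2 (add !p4):
            × closes — contains both p4 and !p4.
      branch 2.2 (add !(!(!p2 && !p5) || !p4), !(!p3 == !p4)):
        !(!(!p2 && !p5) || !p4): α-rule — add !!(!p2 && !p5), !!p4.
        !!(!p2 && !p5): α-rule — add !p2, !p5.
        !(!p3 == !p4): β-rule — branch into !p3, !!p4  //  !!p3, !p4.
          branch 2.2.1 (add !p3, !!p4):
            × closes — contains both p3 and !p3.
          branch 2.2.2 (add !!p3, !p4):
            × closes — contains both p4 and !p4.
9 branches closed, 5 open.
An open branch gives a countermodel: p3=F, p4=F (unmentioned atoms arbitrary); under it the original formula is false.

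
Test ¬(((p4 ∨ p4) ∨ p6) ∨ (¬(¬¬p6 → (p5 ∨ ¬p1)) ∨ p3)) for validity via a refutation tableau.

Assume the negation and expand:
Initial set: {¬¬(((p4 ∨ p4) ∨ p6) ∨ (¬(¬¬p6 → (p5 ∨ ¬p1)) ∨ p3))}.
¬¬(((p4 ∨ p4) ∨ p6) ∨ (¬(¬¬p6 → (p5 ∨ ¬p1)) ∨ p3)): β-rule — branch into ((p4 ∨ p4) ∨ p6)  //  (¬(¬¬p6 → (p5 ∨ ¬p1)) ∨ p3).
  branch 1 (add ((p4 ∨ p4) ∨ p6)):
    ((p4 ∨ p4) ∨ p6): β-rule — branch into (p4 ∨ p4)  //  p6.
      branch 1.1 (add (p4 ∨ p4)):
        (p4 ∨ p4): β-rule — branch into p4  //  p4.
          branch 1.1.1 (add p4):
            ○ open, literals {p4=T}.
          branch 1.1.2 (add p4):
            ○ open, literals {p4=T}.
      branch 1.2 (add p6):
        ○ open, literals {p6=T}.
  branch 2 (add (¬(¬¬p6 → (p5 ∨ ¬p1)) ∨ p3)):
    (¬(¬¬p6 → (p5 ∨ ¬p1)) ∨ p3): β-rule — branch into ¬(¬¬p6 → (p5 ∨ ¬p1))  //  p3.
      branch 2.1 (add ¬(¬¬p6 → (p5 ∨ ¬p1))):
        ¬(¬¬p6 → (p5 ∨ ¬p1)): α-rule — add ¬¬p6, ¬(p5 ∨ ¬p1).
        ¬¬p6: drop double negation, giving p6.
        ¬(p5 ∨ ¬p1): α-rule — add ¬p5, ¬¬p1.
        ○ open, literals {p1=T, p5=F, p6=T}.
      branch 2.2 (add p3):
        ○ open, literals {p3=T}.
0 branches closed, 5 open.
An open branch gives a countermodel: p4=T (unmentioned atoms arbitrary); under it the original formula is false.

Not valid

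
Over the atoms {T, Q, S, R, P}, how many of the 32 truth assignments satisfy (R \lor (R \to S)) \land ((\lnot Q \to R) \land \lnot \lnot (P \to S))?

18

Initial set: {((R \lor (R \to S)) \land ((\lnot Q \to R) \land \lnot \lnot (P \to S)))}.
((R \lor (R \to S)) \land ((\lnot Q \to R) \land \lnot \lnot (P \to S))): α-rule — add (R \lor (R \to S)), ((\lnot Q \to R) \land \lnot \lnot (P \to S)).
((\lnot Q \to R) \land \lnot \lnot (P \to S)): α-rule — add (\lnot Q \to R), \lnot \lnot (P \to S).
\lnot \lnot (P \to S): drop double negation, giving (P \to S).
(R \lor (R \to S)): β-rule — branch into R  //  (R \to S).
  branch 1 (add R):
    (\lnot Q \to R): β-rule — branch into \lnot \lnot Q  //  R.
      branch 1.1 (add \lnot \lnot Q):
        (P \to S): β-rule — branch into \lnot P  //  S.
          branch 1.1.1 (add \lnot P):
            ○ open, literals {P=F, Q=T, R=T}.
          branch 1.1.2 (add S):
            ○ open, literals {Q=T, R=T, S=T}.
      branch 1.2 (add R):
        (P \to S): β-rule — branch into \lnot P  //  S.
          branch 1.2.1 (add \lnot P):
            ○ open, literals {P=F, R=T}.
          branch 1.2.2 (add S):
            ○ open, literals {R=T, S=T}.
  branch 2 (add (R \to S)):
    (\lnot Q \to R): β-rule — branch into \lnot \lnot Q  //  R.
      branch 2.1 (add \lnot \lnot Q):
        (P \to S): β-rule — branch into \lnot P  //  S.
          branch 2.1.1 (add \lnot P):
            (R \to S): β-rule — branch into \lnot R  //  S.
              branch 2.1.1.1 (add \lnot R):
                ○ open, literals {P=F, Q=T, R=F}.
              branch 2.1.1.2 (add S):
                ○ open, literals {P=F, Q=T, S=T}.
          branch 2.1.2 (add S):
            (R \to S): β-rule — branch into \lnot R  //  S.
              branch 2.1.2.1 (add \lnot R):
                ○ open, literals {Q=T, R=F, S=T}.
              branch 2.1.2.2 (add S):
                ○ open, literals {Q=T, S=T}.
      branch 2.2 (add R):
        (P \to S): β-rule — branch into \lnot P  //  S.
          branch 2.2.1 (add \lnot P):
            (R \to S): β-rule — branch into \lnot R  //  S.
              branch 2.2.1.1 (add \lnot R):
                × closes — contains both R and \lnot R.
              branch 2.2.1.2 (add S):
                ○ open, literals {P=F, R=T, S=T}.
          branch 2.2.2 (add S):
            (R \to S): β-rule — branch into \lnot R  //  S.
              branch 2.2.2.1 (add \lnot R):
                × closes — contains both R and \lnot R.
              branch 2.2.2.2 (add S):
                ○ open, literals {R=T, S=T}.
2 branches closed, 10 open.
Each open branch fixes some atoms; the unmentioned ones are free. Counting distinct full assignments: branch {P=F, Q=T, R=T} (T, S) contributes 4 new; branch {Q=T, R=T, S=T} (T, P) contributes 2 new; branch {P=F, R=T} (T, Q, S) contributes 4 new; branch {R=T, S=T} (T, Q, P) contributes 2 new; branch {P=F, Q=T, R=F} (T, S) contributes 4 new; branch {P=F, Q=T, S=T} (T, R) contributes 0 new; branch {Q=T, R=F, S=T} (T, P) contributes 2 new; branch {Q=T, S=T} (T, R, P) contributes 0 new; branch {P=F, R=T, S=T} (T, Q) contributes 0 new; branch {R=T, S=T} (T, Q, P) contributes 0 new. Total: 18.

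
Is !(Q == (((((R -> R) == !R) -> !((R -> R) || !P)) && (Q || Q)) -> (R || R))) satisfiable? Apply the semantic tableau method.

Initial set: {T !(Q == (((((R -> R) == !R) -> !((R -> R) || !P)) && (Q || Q)) -> (R || R)))}.
T !(Q == (((((R -> R) == !R) -> !((R -> R) || !P)) && (Q || Q)) -> (R || R))): β-rule — branch into T Q, F (((((R -> R) == !R) -> !((R -> R) || !P)) && (Q || Q)) -> (R || R))  //  F Q, T (((((R -> R) == !R) -> !((R -> R) || !P)) && (Q || Q)) -> (R || R)).
  branch 1 (add T Q, F (((((R -> R) == !R) -> !((R -> R) || !P)) && (Q || Q)) -> (R || R))):
    F (((((R -> R) == !R) -> !((R -> R) || !P)) && (Q || Q)) -> (R || R)): α-rule — add T ((((R -> R) == !R) -> !((R -> R) || !P)) && (Q || Q)), F (R || R).
    T ((((R -> R) == !R) -> !((R -> R) || !P)) && (Q || Q)): α-rule — add T (((R -> R) == !R) -> !((R -> R) || !P)), T (Q || Q).
    F (R || R): α-rule — add F R, F R.
    T (((R -> R) == !R) -> !((R -> R) || !P)): β-rule — branch into F ((R -> R) == !R)  //  T !((R -> R) || !P).
      branch 1.1 (add F ((R -> R) == !R)):
        T (Q || Q): β-rule — branch into T Q  //  T Q.
          branch 1.1.1 (add T Q):
            F ((R -> R) == !R): β-rule — branch into T (R -> R), F !R  //  F (R -> R), T !R.
              branch 1.1.1.1 (add T (R -> R), F !R):
                × closes — contains both R and !R.
              branch 1.1.1.2 (add F (R -> R), T !R):
                F (R -> R): α-rule — add T R, F R.
                × closes — contains both R and !R.
          branch 1.1.2 (add T Q):
            F ((R -> R) == !R): β-rule — branch into T (R -> R), F !R  //  F (R -> R), T !R.
              branch 1.1.2.1 (add T (R -> R), F !R):
                × closes — contains both R and !R.
              branch 1.1.2.2 (add F (R -> R), T !R):
                F (R -> R): α-rule — add T R, F R.
                × closes — contains both R and !R.
      branch 1.2 (add T !((R -> R) || !P)):
        T !((R -> R) || !P): α-rule — add F (R -> R), F !P.
        F (R -> R): α-rule — add T R, F R.
        × closes — contains both R and !R.
  branch 2 (add F Q, T (((((R -> R) == !R) -> !((R -> R) || !P)) && (Q || Q)) -> (R || R))):
    T (((((R -> R) == !R) -> !((R -> R) || !P)) && (Q || Q)) -> (R || R)): β-rule — branch into F ((((R -> R) == !R) -> !((R -> R) || !P)) && (Q || Q))  //  T (R || R).
      branch 2.1 (add F ((((R -> R) == !R) -> !((R -> R) || !P)) && (Q || Q))):
        F ((((R -> R) == !R) -> !((R -> R) || !P)) && (Q || Q)): β-rule — branch into F (((R -> R) == !R) -> !((R -> R) || !P))  //  F (Q || Q).
          branch 2.1.1 (add F (((R -> R) == !R) -> !((R -> R) || !P))):
            F (((R -> R) == !R) -> !((R -> R) || !P)): α-rule — add T ((R -> R) == !R), F !((R -> R) || !P).
            T ((R -> R) == !R): β-rule — branch into T (R -> R), T !R  //  F (R -> R), F !R.
              branch 2.1.1.1 (add T (R -> R), T !R):
                F !((R -> R) || !P): β-rule — branch into T (R -> R)  //  T !P.
                  branch 2.1.1.1.1 (add T (R -> R)):
                    T (R -> R): β-rule — branch into F R  //  T R.
                      branch 2.1.1.1.1.1 (add F R):
                        T (R -> R): β-rule — branch into F R  //  T R.
                          branch 2.1.1.1.1.1.1 (add F R):
                            ○ open, literals {Q=F, R=F}.
                          branch 2.1.1.1.1.1.2 (add T R):
                            × closes — contains both R and !R.
                      branch 2.1.1.1.1.2 (add T R):
                        × closes — contains both R and !R.
                  branch 2.1.1.1.2 (add T !P):
                    T (R -> R): β-rule — branch into F R  //  T R.
                      branch 2.1.1.1.2.1 (add F R):
                        ○ open, literals {P=F, Q=F, R=F}.
                      branch 2.1.1.1.2.2 (add T R):
                        × closes — contains both R and !R.
              branch 2.1.1.2 (add F (R -> R), F !R):
                F (R -> R): α-rule — add T R, F R.
                × closes — contains both R and !R.
          branch 2.1.2 (add F (Q || Q)):
            F (Q || Q): α-rule — add F Q, F Q.
            ○ open, literals {Q=F}.
      branch 2.2 (add T (R || R)):
        T (R || R): β-rule — branch into T R  //  T R.
          branch 2.2.1 (add T R):
            ○ open, literals {Q=F, R=T}.
          branch 2.2.2 (add T R):
            ○ open, literals {Q=F, R=T}.
9 branches closed, 5 open.
An open branch gives a satisfying assignment: Q=F, R=F.

Satisfiable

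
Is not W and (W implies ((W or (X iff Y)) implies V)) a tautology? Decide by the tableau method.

Assume the negation and expand:
Initial set: {F (not W and (W implies ((W or (X iff Y)) implies V)))}.
F (not W and (W implies ((W or (X iff Y)) implies V))): β-rule — branch into F not W  //  F (W implies ((W or (X iff Y)) implies V)).
  branch 1 (add F not W):
    ○ open, literals {W=1}.
  branch 2 (add F (W implies ((W or (X iff Y)) implies V))):
    F (W implies ((W or (X iff Y)) implies V)): α-rule — add T W, F ((W or (X iff Y)) implies V).
    F ((W or (X iff Y)) implies V): α-rule — add T (W or (X iff Y)), F V.
    T (W or (X iff Y)): β-rule — branch into T W  //  T (X iff Y).
      branch 2.1 (add T W):
        ○ open, literals {V=0, W=1}.
      branch 2.2 (add T (X iff Y)):
        T (X iff Y): β-rule — branch into T X, T Y  //  F X, F Y.
          branch 2.2.1 (add T X, T Y):
            ○ open, literals {V=0, W=1, X=1, Y=1}.
          branch 2.2.2 (add F X, F Y):
            ○ open, literals {V=0, W=1, X=0, Y=0}.
0 branches closed, 4 open.
An open branch gives a countermodel: W=1 (unmentioned atoms arbitrary); under it the original formula is false.

Not valid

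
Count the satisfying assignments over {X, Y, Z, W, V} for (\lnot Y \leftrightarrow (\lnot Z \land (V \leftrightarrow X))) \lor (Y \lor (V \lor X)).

Initial set: {((\lnot Y \leftrightarrow (\lnot Z \land (V \leftrightarrow X))) \lor (Y \lor (V \lor X)))}.
((\lnot Y \leftrightarrow (\lnot Z \land (V \leftrightarrow X))) \lor (Y \lor (V \lor X))): β-rule — branch into (\lnot Y \leftrightarrow (\lnot Z \land (V \leftrightarrow X)))  //  (Y \lor (V \lor X)).
  branch 1 (add (\lnot Y \leftrightarrow (\lnot Z \land (V \leftrightarrow X)))):
    (\lnot Y \leftrightarrow (\lnot Z \land (V \leftrightarrow X))): β-rule — branch into \lnot Y, (\lnot Z \land (V \leftrightarrow X))  //  \lnot \lnot Y, \lnot (\lnot Z \land (V \leftrightarrow X)).
      branch 1.1 (add \lnot Y, (\lnot Z \land (V \leftrightarrow X))):
        (\lnot Z \land (V \leftrightarrow X)): α-rule — add \lnot Z, (V \leftrightarrow X).
        (V \leftrightarrow X): β-rule — branch into V, X  //  \lnot V, \lnot X.
          branch 1.1.1 (add V, X):
            ○ open, literals {V=true, X=true, Y=false, Z=false}.
          branch 1.1.2 (add \lnot V, \lnot X):
            ○ open, literals {V=false, X=false, Y=false, Z=false}.
      branch 1.2 (add \lnot \lnot Y, \lnot (\lnot Z \land (V \leftrightarrow X))):
        \lnot (\lnot Z \land (V \leftrightarrow X)): β-rule — branch into \lnot \lnot Z  //  \lnot (V \leftrightarrow X).
          branch 1.2.1 (add \lnot \lnot Z):
            ○ open, literals {Y=true, Z=true}.
          branch 1.2.2 (add \lnot (V \leftrightarrow X)):
            \lnot (V \leftrightarrow X): β-rule — branch into V, \lnot X  //  \lnot V, X.
              branch 1.2.2.1 (add V, \lnot X):
                ○ open, literals {V=true, X=false, Y=true}.
              branch 1.2.2.2 (add \lnot V, X):
                ○ open, literals {V=false, X=true, Y=true}.
  branch 2 (add (Y \lor (V \lor X))):
    (Y \lor (V \lor X)): β-rule — branch into Y  //  (V \lor X).
      branch 2.1 (add Y):
        ○ open, literals {Y=true}.
      branch 2.2 (add (V \lor X)):
        (V \lor X): β-rule — branch into V  //  X.
          branch 2.2.1 (add V):
            ○ open, literals {V=true}.
          branch 2.2.2 (add X):
            ○ open, literals {X=true}.
0 branches closed, 8 open.
Each open branch fixes some atoms; the unmentioned ones are free. Counting distinct full assignments: branch {V=true, X=true, Y=false, Z=false} (W) contributes 2 new; branch {V=false, X=false, Y=false, Z=false} (W) contributes 2 new; branch {Y=true, Z=true} (X, W, V) contributes 8 new; branch {V=true, X=false, Y=true} (Z, W) contributes 2 new; branch {V=false, X=true, Y=true} (Z, W) contributes 2 new; branch {Y=true} (X, Z, W, V) contributes 4 new; branch {V=true} (X, Y, Z, W) contributes 6 new; branch {X=true} (Y, Z, W, V) contributes 4 new. Total: 30.

30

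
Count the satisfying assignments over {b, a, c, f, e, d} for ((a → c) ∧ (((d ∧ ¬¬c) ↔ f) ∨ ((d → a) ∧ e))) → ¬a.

52

Initial set: {(((a → c) ∧ (((d ∧ ¬¬c) ↔ f) ∨ ((d → a) ∧ e))) → ¬a)}.
(((a → c) ∧ (((d ∧ ¬¬c) ↔ f) ∨ ((d → a) ∧ e))) → ¬a): β-rule — branch into ¬((a → c) ∧ (((d ∧ ¬¬c) ↔ f) ∨ ((d → a) ∧ e)))  //  ¬a.
  branch 1 (add ¬((a → c) ∧ (((d ∧ ¬¬c) ↔ f) ∨ ((d → a) ∧ e)))):
    ¬((a → c) ∧ (((d ∧ ¬¬c) ↔ f) ∨ ((d → a) ∧ e))): β-rule — branch into ¬(a → c)  //  ¬(((d ∧ ¬¬c) ↔ f) ∨ ((d → a) ∧ e)).
      branch 1.1 (add ¬(a → c)):
        ¬(a → c): α-rule — add a, ¬c.
        ○ open, literals {a=1, c=0}.
      branch 1.2 (add ¬(((d ∧ ¬¬c) ↔ f) ∨ ((d → a) ∧ e))):
        ¬(((d ∧ ¬¬c) ↔ f) ∨ ((d → a) ∧ e)): α-rule — add ¬((d ∧ ¬¬c) ↔ f), ¬((d → a) ∧ e).
        ¬((d ∧ ¬¬c) ↔ f): β-rule — branch into (d ∧ ¬¬c), ¬f  //  ¬(d ∧ ¬¬c), f.
          branch 1.2.1 (add (d ∧ ¬¬c), ¬f):
            (d ∧ ¬¬c): α-rule — add d, ¬¬c.
            ¬¬c: drop double negation, giving c.
            ¬((d → a) ∧ e): β-rule — branch into ¬(d → a)  //  ¬e.
              branch 1.2.1.1 (add ¬(d → a)):
                ¬(d → a): α-rule — add d, ¬a.
                ○ open, literals {a=0, c=1, d=1, f=0}.
              branch 1.2.1.2 (add ¬e):
                ○ open, literals {c=1, d=1, e=0, f=0}.
          branch 1.2.2 (add ¬(d ∧ ¬¬c), f):
            ¬((d → a) ∧ e): β-rule — branch into ¬(d → a)  //  ¬e.
              branch 1.2.2.1 (add ¬(d → a)):
                ¬(d → a): α-rule — add d, ¬a.
                ¬(d ∧ ¬¬c): β-rule — branch into ¬d  //  ¬¬¬c.
                  branch 1.2.2.1.1 (add ¬d):
                    × closes — contains both d and ¬d.
                  branch 1.2.2.1.2 (add ¬¬¬c):
                    ¬¬¬c: drop double negation, giving ¬c.
                    ○ open, literals {a=0, c=0, d=1, f=1}.
              branch 1.2.2.2 (add ¬e):
                ¬(d ∧ ¬¬c): β-rule — branch into ¬d  //  ¬¬¬c.
                  branch 1.2.2.2.1 (add ¬d):
                    ○ open, literals {d=0, e=0, f=1}.
                  branch 1.2.2.2.2 (add ¬¬¬c):
                    ¬¬¬c: drop double negation, giving ¬c.
                    ○ open, literals {c=0, e=0, f=1}.
  branch 2 (add ¬a):
    ○ open, literals {a=0}.
1 branch closed, 7 open.
Each open branch fixes some atoms; the unmentioned ones are free. Counting distinct full assignments: branch {a=1, c=0} (b, f, e, d) contributes 16 new; branch {a=0, c=1, d=1, f=0} (b, e) contributes 4 new; branch {c=1, d=1, e=0, f=0} (b, a) contributes 2 new; branch {a=0, c=0, d=1, f=1} (b, e) contributes 4 new; branch {d=0, e=0, f=1} (b, a, c) contributes 6 new; branch {c=0, e=0, f=1} (b, a, d) contributes 0 new; branch {a=0} (b, c, f, e, d) contributes 20 new. Total: 52.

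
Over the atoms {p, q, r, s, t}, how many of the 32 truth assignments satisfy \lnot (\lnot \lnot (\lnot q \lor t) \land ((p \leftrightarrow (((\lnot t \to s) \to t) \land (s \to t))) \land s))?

26

Initial set: {T \lnot (\lnot \lnot (\lnot q \lor t) \land ((p \leftrightarrow (((\lnot t \to s) \to t) \land (s \to t))) \land s))}.
T \lnot (\lnot \lnot (\lnot q \lor t) \land ((p \leftrightarrow (((\lnot t \to s) \to t) \land (s \to t))) \land s)): β-rule — branch into F \lnot \lnot (\lnot q \lor t)  //  F ((p \leftrightarrow (((\lnot t \to s) \to t) \land (s \to t))) \land s).
  branch 1 (add F \lnot \lnot (\lnot q \lor t)):
    F \lnot \lnot (\lnot q \lor t): drop double negation, giving F (\lnot q \lor t).
    F (\lnot q \lor t): α-rule — add F \lnot q, F t.
    ○ open, literals {q=true, t=false}.
  branch 2 (add F ((p \leftrightarrow (((\lnot t \to s) \to t) \land (s \to t))) \land s)):
    F ((p \leftrightarrow (((\lnot t \to s) \to t) \land (s \to t))) \land s): β-rule — branch into F (p \leftrightarrow (((\lnot t \to s) \to t) \land (s \to t)))  //  F s.
      branch 2.1 (add F (p \leftrightarrow (((\lnot t \to s) \to t) \land (s \to t)))):
        F (p \leftrightarrow (((\lnot t \to s) \to t) \land (s \to t))): β-rule — branch into T p, F (((\lnot t \to s) \to t) \land (s \to t))  //  F p, T (((\lnot t \to s) \to t) \land (s \to t)).
          branch 2.1.1 (add T p, F (((\lnot t \to s) \to t) \land (s \to t))):
            F (((\lnot t \to s) \to t) \land (s \to t)): β-rule — branch into F ((\lnot t \to s) \to t)  //  F (s \to t).
              branch 2.1.1.1 (add F ((\lnot t \to s) \to t)):
                F ((\lnot t \to s) \to t): α-rule — add T (\lnot t \to s), F t.
                T (\lnot t \to s): β-rule — branch into F \lnot t  //  T s.
                  branch 2.1.1.1.1 (add F \lnot t):
                    × closes — contains both t and \lnot t.
                  branch 2.1.1.1.2 (add T s):
                    ○ open, literals {p=true, s=true, t=false}.
              branch 2.1.1.2 (add F (s \to t)):
                F (s \to t): α-rule — add T s, F t.
                ○ open, literals {p=true, s=true, t=false}.
          branch 2.1.2 (add F p, T (((\lnot t \to s) \to t) \land (s \to t))):
            T (((\lnot t \to s) \to t) \land (s \to t)): α-rule — add T ((\lnot t \to s) \to t), T (s \to t).
            T ((\lnot t \to s) \to t): β-rule — branch into F (\lnot t \to s)  //  T t.
              branch 2.1.2.1 (add F (\lnot t \to s)):
                F (\lnot t \to s): α-rule — add T \lnot t, F s.
                T (s \to t): β-rule — branch into F s  //  T t.
                  branch 2.1.2.1.1 (add F s):
                    ○ open, literals {p=false, s=false, t=false}.
                  branch 2.1.2.1.2 (add T t):
                    × closes — contains both t and \lnot t.
              branch 2.1.2.2 (add T t):
                T (s \to t): β-rule — branch into F s  //  T t.
                  branch 2.1.2.2.1 (add F s):
                    ○ open, literals {p=false, s=false, t=true}.
                  branch 2.1.2.2.2 (add T t):
                    ○ open, literals {p=false, t=true}.
      branch 2.2 (add F s):
        ○ open, literals {s=false}.
2 branches closed, 7 open.
Each open branch fixes some atoms; the unmentioned ones are free. Counting distinct full assignments: branch {q=true, t=false} (p, r, s) contributes 8 new; branch {p=true, s=true, t=false} (q, r) contributes 2 new; branch {p=true, s=true, t=false} (q, r) contributes 0 new; branch {p=false, s=false, t=false} (q, r) contributes 2 new; branch {p=false, s=false, t=true} (q, r) contributes 4 new; branch {p=false, t=true} (q, r, s) contributes 4 new; branch {s=false} (p, q, r, t) contributes 6 new. Total: 26.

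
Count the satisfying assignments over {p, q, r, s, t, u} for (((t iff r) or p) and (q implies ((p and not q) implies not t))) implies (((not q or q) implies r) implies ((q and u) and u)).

Initial set: {((((t iff r) or p) and (q implies ((p and not q) implies not t))) implies (((not q or q) implies r) implies ((q and u) and u)))}.
((((t iff r) or p) and (q implies ((p and not q) implies not t))) implies (((not q or q) implies r) implies ((q and u) and u))): β-rule — branch into not (((t iff r) or p) and (q implies ((p and not q) implies not t)))  //  (((not q or q) implies r) implies ((q and u) and u)).
  branch 1 (add not (((t iff r) or p) and (q implies ((p and not q) implies not t)))):
    not (((t iff r) or p) and (q implies ((p and not q) implies not t))): β-rule — branch into not ((t iff r) or p)  //  not (q implies ((p and not q) implies not t)).
      branch 1.1 (add not ((t iff r) or p)):
        not ((t iff r) or p): α-rule — add not (t iff r), not p.
        not (t iff r): β-rule — branch into t, not r  //  not t, r.
          branch 1.1.1 (add t, not r):
            ○ open, literals {p=false, r=false, t=true}.
          branch 1.1.2 (add not t, r):
            ○ open, literals {p=false, r=true, t=false}.
      branch 1.2 (add not (q implies ((p and not q) implies not t))):
        not (q implies ((p and not q) implies not t)): α-rule — add q, not ((p and not q) implies not t).
        not ((p and not q) implies not t): α-rule — add (p and not q), not not t.
        (p and not q): α-rule — add p, not q.
        × closes — contains both q and not q.
  branch 2 (add (((not q or q) implies r) implies ((q and u) and u))):
    (((not q or q) implies r) implies ((q and u) and u)): β-rule — branch into not ((not q or q) implies r)  //  ((q and u) and u).
      branch 2.1 (add not ((not q or q) implies r)):
        not ((not q or q) implies r): α-rule — add (not q or q), not r.
        (not q or q): β-rule — branch into not q  //  q.
          branch 2.1.1 (add not q):
            ○ open, literals {q=false, r=false}.
          branch 2.1.2 (add q):
            ○ open, literals {q=true, r=false}.
      branch 2.2 (add ((q and u) and u)):
        ((q and u) and u): α-rule — add (q and u), u.
        (q and u): α-rule — add q, u.
        ○ open, literals {q=true, u=true}.
1 branch closed, 5 open.
Each open branch fixes some atoms; the unmentioned ones are free. Counting distinct full assignments: branch {p=false, r=false, t=true} (q, s, u) contributes 8 new; branch {p=false, r=true, t=false} (q, s, u) contributes 8 new; branch {q=false, r=false} (p, s, t, u) contributes 12 new; branch {q=true, r=false} (p, s, t, u) contributes 12 new; branch {q=true, u=true} (p, r, s, t) contributes 6 new. Total: 46.

46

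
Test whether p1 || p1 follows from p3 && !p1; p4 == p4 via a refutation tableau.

No

Initial set: {T (p3 && !p1); T (p4 == p4); F (p1 || p1)}.
T (p3 && !p1): α-rule — add T p3, T !p1.
F (p1 || p1): α-rule — add F p1, F p1.
T (p4 == p4): β-rule — branch into T p4, T p4  //  F p4, F p4.
  branch 1 (add T p4, T p4):
    ○ open, literals {p1=F, p3=T, p4=T}.
  branch 2 (add F p4, F p4):
    ○ open, literals {p1=F, p3=T, p4=F}.
0 branches closed, 2 open.
An open branch gives a countermodel: p1=F, p3=T, p4=T (unmentioned atoms arbitrary); the premises hold there but the conclusion fails.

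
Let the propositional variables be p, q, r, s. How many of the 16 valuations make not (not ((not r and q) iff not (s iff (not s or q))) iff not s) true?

8

Initial set: {T not (not ((not r and q) iff not (s iff (not s or q))) iff not s)}.
T not (not ((not r and q) iff not (s iff (not s or q))) iff not s): β-rule — branch into T not ((not r and q) iff not (s iff (not s or q))), F not s  //  F not ((not r and q) iff not (s iff (not s or q))), T not s.
  branch 1 (add T not ((not r and q) iff not (s iff (not s or q))), F not s):
    T not ((not r and q) iff not (s iff (not s or q))): β-rule — branch into T (not r and q), F not (s iff (not s or q))  //  F (not r and q), T not (s iff (not s or q)).
      branch 1.1 (add T (not r and q), F not (s iff (not s or q))):
        T (not r and q): α-rule — add T not r, T q.
        F not (s iff (not s or q)): β-rule — branch into T s, T (not s or q)  //  F s, F (not s or q).
          branch 1.1.1 (add T s, T (not s or q)):
            T (not s or q): β-rule — branch into T not s  //  T q.
              branch 1.1.1.1 (add T not s):
                × closes — contains both s and not s.
              branch 1.1.1.2 (add T q):
                ○ open, literals {q=1, r=0, s=1}.
          branch 1.1.2 (add F s, F (not s or q)):
            × closes — contains both s and not s.
      branch 1.2 (add F (not r and q), T not (s iff (not s or q))):
        F (not r and q): β-rule — branch into F not r  //  F q.
          branch 1.2.1 (add F not r):
            T not (s iff (not s or q)): β-rule — branch into T s, F (not s or q)  //  F s, T (not s or q).
              branch 1.2.1.1 (add T s, F (not s or q)):
                F (not s or q): α-rule — add F not s, F q.
                ○ open, literals {q=0, r=1, s=1}.
              branch 1.2.1.2 (add F s, T (not s or q)):
                × closes — contains both s and not s.
          branch 1.2.2 (add F q):
            T not (s iff (not s or q)): β-rule — branch into T s, F (not s or q)  //  F s, T (not s or q).
              branch 1.2.2.1 (add T s, F (not s or q)):
                F (not s or q): α-rule — add F not s, F q.
                ○ open, literals {q=0, s=1}.
              branch 1.2.2.2 (add F s, T (not s or q)):
                × closes — contains both s and not s.
  branch 2 (add F not ((not r and q) iff not (s iff (not s or q))), T not s):
    F not ((not r and q) iff not (s iff (not s or q))): β-rule — branch into T (not r and q), T not (s iff (not s or q))  //  F (not r and q), F not (s iff (not s or q)).
      branch 2.1 (add T (not r and q), T not (s iff (not s or q))):
        T (not r and q): α-rule — add T not r, T q.
        T not (s iff (not s or q)): β-rule — branch into T s, F (not s or q)  //  F s, T (not s or q).
          branch 2.1.1 (add T s, F (not s or q)):
            × closes — contains both s and not s.
          branch 2.1.2 (add F s, T (not s or q)):
            T (not s or q): β-rule — branch into T not s  //  T q.
              branch 2.1.2.1 (add T not s):
                ○ open, literals {q=1, r=0, s=0}.
              branch 2.1.2.2 (add T q):
                ○ open, literals {q=1, r=0, s=0}.
      branch 2.2 (add F (not r and q), F not (s iff (not s or q))):
        F (not r and q): β-rule — branch into F not r  //  F q.
          branch 2.2.1 (add F not r):
            F not (s iff (not s or q)): β-rule — branch into T s, T (not s or q)  //  F s, F (not s or q).
              branch 2.2.1.1 (add T s, T (not s or q)):
                × closes — contains both s and not s.
              branch 2.2.1.2 (add F s, F (not s or q)):
                F (not s or q): α-rule — add F not s, F q.
                × closes — contains both s and not s.
          branch 2.2.2 (add F q):
            F not (s iff (not s or q)): β-rule — branch into T s, T (not s or q)  //  F s, F (not s or q).
              branch 2.2.2.1 (add T s, T (not s or q)):
                × closes — contains both s and not s.
              branch 2.2.2.2 (add F s, F (not s or q)):
                F (not s or q): α-rule — add F not s, F q.
                × closes — contains both s and not s.
9 branches closed, 5 open.
Each open branch fixes some atoms; the unmentioned ones are free. Counting distinct full assignments: branch {q=1, r=0, s=1} (p) contributes 2 new; branch {q=0, r=1, s=1} (p) contributes 2 new; branch {q=0, s=1} (p, r) contributes 2 new; branch {q=1, r=0, s=0} (p) contributes 2 new; branch {q=1, r=0, s=0} (p) contributes 0 new. Total: 8.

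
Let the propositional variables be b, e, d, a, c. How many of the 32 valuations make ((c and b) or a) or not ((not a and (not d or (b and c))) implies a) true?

Initial set: {(((c and b) or a) or not ((not a and (not d or (b and c))) implies a))}.
(((c and b) or a) or not ((not a and (not d or (b and c))) implies a)): β-rule — branch into ((c and b) or a)  //  not ((not a and (not d or (b and c))) implies a).
  branch 1 (add ((c and b) or a)):
    ((c and b) or a): β-rule — branch into (c and b)  //  a.
      branch 1.1 (add (c and b)):
        (c and b): α-rule — add c, b.
        ○ open, literals {b=true, c=true}.
      branch 1.2 (add a):
        ○ open, literals {a=true}.
  branch 2 (add not ((not a and (not d or (b and c))) implies a)):
    not ((not a and (not d or (b and c))) implies a): α-rule — add (not a and (not d or (b and c))), not a.
    (not a and (not d or (b and c))): α-rule — add not a, (not d or (b and c)).
    (not d or (b and c)): β-rule — branch into not d  //  (b and c).
      branch 2.1 (add not d):
        ○ open, literals {a=false, d=false}.
      branch 2.2 (add (b and c)):
        (b and c): α-rule — add b, c.
        ○ open, literals {a=false, b=true, c=true}.
0 branches closed, 4 open.
Each open branch fixes some atoms; the unmentioned ones are free. Counting distinct full assignments: branch {b=true, c=true} (e, d, a) contributes 8 new; branch {a=true} (b, e, d, c) contributes 12 new; branch {a=false, d=false} (b, e, c) contributes 6 new; branch {a=false, b=true, c=true} (e, d) contributes 0 new. Total: 26.

26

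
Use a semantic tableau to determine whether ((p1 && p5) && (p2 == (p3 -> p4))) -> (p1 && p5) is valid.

Assume the negation and expand:
Initial set: {!(((p1 && p5) && (p2 == (p3 -> p4))) -> (p1 && p5))}.
!(((p1 && p5) && (p2 == (p3 -> p4))) -> (p1 && p5)): α-rule — add ((p1 && p5) && (p2 == (p3 -> p4))), !(p1 && p5).
((p1 && p5) && (p2 == (p3 -> p4))): α-rule — add (p1 && p5), (p2 == (p3 -> p4)).
(p1 && p5): α-rule — add p1, p5.
!(p1 && p5): β-rule — branch into !p1  //  !p5.
  branch 1 (add !p1):
    × closes — contains both p1 and !p1.
  branch 2 (add !p5):
    × closes — contains both p5 and !p5.
All 2 branches close.
Every branch closed, so the negation is unsatisfiable and the formula is valid.

Valid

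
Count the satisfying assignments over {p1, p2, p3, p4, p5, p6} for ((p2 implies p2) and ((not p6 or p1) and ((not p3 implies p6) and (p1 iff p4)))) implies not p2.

Initial set: {(((p2 implies p2) and ((not p6 or p1) and ((not p3 implies p6) and (p1 iff p4)))) implies not p2)}.
(((p2 implies p2) and ((not p6 or p1) and ((not p3 implies p6) and (p1 iff p4)))) implies not p2): β-rule — branch into not ((p2 implies p2) and ((not p6 or p1) and ((not p3 implies p6) and (p1 iff p4))))  //  not p2.
  branch 1 (add not ((p2 implies p2) and ((not p6 or p1) and ((not p3 implies p6) and (p1 iff p4))))):
    not ((p2 implies p2) and ((not p6 or p1) and ((not p3 implies p6) and (p1 iff p4)))): β-rule — branch into not (p2 implies p2)  //  not ((not p6 or p1) and ((not p3 implies p6) and (p1 iff p4))).
      branch 1.1 (add not (p2 implies p2)):
        not (p2 implies p2): α-rule — add p2, not p2.
        × closes — contains both p2 and not p2.
      branch 1.2 (add not ((not p6 or p1) and ((not p3 implies p6) and (p1 iff p4)))):
        not ((not p6 or p1) and ((not p3 implies p6) and (p1 iff p4))): β-rule — branch into not (not p6 or p1)  //  not ((not p3 implies p6) and (p1 iff p4)).
          branch 1.2.1 (add not (not p6 or p1)):
            not (not p6 or p1): α-rule — add not not p6, not p1.
            ○ open, literals {p1=0, p6=1}.
          branch 1.2.2 (add not ((not p3 implies p6) and (p1 iff p4))):
            not ((not p3 implies p6) and (p1 iff p4)): β-rule — branch into not (not p3 implies p6)  //  not (p1 iff p4).
              branch 1.2.2.1 (add not (not p3 implies p6)):
                not (not p3 implies p6): α-rule — add not p3, not p6.
                ○ open, literals {p3=0, p6=0}.
              branch 1.2.2.2 (add not (p1 iff p4)):
                not (p1 iff p4): β-rule — branch into p1, not p4  //  not p1, p4.
                  branch 1.2.2.2.1 (add p1, not p4):
                    ○ open, literals {p1=1, p4=0}.
                  branch 1.2.2.2.2 (add not p1, p4):
                    ○ open, literals {p1=0, p4=1}.
  branch 2 (add not p2):
    ○ open, literals {p2=0}.
1 branch closed, 5 open.
Each open branch fixes some atoms; the unmentioned ones are free. Counting distinct full assignments: branch {p1=0, p6=1} (p2, p3, p4, p5) contributes 16 new; branch {p3=0, p6=0} (p1, p2, p4, p5) contributes 16 new; branch {p1=1, p4=0} (p2, p3, p5, p6) contributes 12 new; branch {p1=0, p4=1} (p2, p3, p5, p6) contributes 4 new; branch {p2=0} (p1, p3, p4, p5, p6) contributes 8 new. Total: 56.

56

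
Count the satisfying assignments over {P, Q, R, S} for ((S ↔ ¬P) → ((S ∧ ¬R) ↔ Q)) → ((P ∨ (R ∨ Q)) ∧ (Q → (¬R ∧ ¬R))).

13

Initial set: {(((S ↔ ¬P) → ((S ∧ ¬R) ↔ Q)) → ((P ∨ (R ∨ Q)) ∧ (Q → (¬R ∧ ¬R))))}.
(((S ↔ ¬P) → ((S ∧ ¬R) ↔ Q)) → ((P ∨ (R ∨ Q)) ∧ (Q → (¬R ∧ ¬R)))): β-rule — branch into ¬((S ↔ ¬P) → ((S ∧ ¬R) ↔ Q))  //  ((P ∨ (R ∨ Q)) ∧ (Q → (¬R ∧ ¬R))).
  branch 1 (add ¬((S ↔ ¬P) → ((S ∧ ¬R) ↔ Q))):
    ¬((S ↔ ¬P) → ((S ∧ ¬R) ↔ Q)): α-rule — add (S ↔ ¬P), ¬((S ∧ ¬R) ↔ Q).
    (S ↔ ¬P): β-rule — branch into S, ¬P  //  ¬S, ¬¬P.
      branch 1.1 (add S, ¬P):
        ¬((S ∧ ¬R) ↔ Q): β-rule — branch into (S ∧ ¬R), ¬Q  //  ¬(S ∧ ¬R), Q.
          branch 1.1.1 (add (S ∧ ¬R), ¬Q):
            (S ∧ ¬R): α-rule — add S, ¬R.
            ○ open, literals {P=false, Q=false, R=false, S=true}.
          branch 1.1.2 (add ¬(S ∧ ¬R), Q):
            ¬(S ∧ ¬R): β-rule — branch into ¬S  //  ¬¬R.
              branch 1.1.2.1 (add ¬S):
                × closes — contains both S and ¬S.
              branch 1.1.2.2 (add ¬¬R):
                ○ open, literals {P=false, Q=true, R=true, S=true}.
      branch 1.2 (add ¬S, ¬¬P):
        ¬((S ∧ ¬R) ↔ Q): β-rule — branch into (S ∧ ¬R), ¬Q  //  ¬(S ∧ ¬R), Q.
          branch 1.2.1 (add (S ∧ ¬R), ¬Q):
            (S ∧ ¬R): α-rule — add S, ¬R.
            × closes — contains both S and ¬S.
          branch 1.2.2 (add ¬(S ∧ ¬R), Q):
            ¬(S ∧ ¬R): β-rule — branch into ¬S  //  ¬¬R.
              branch 1.2.2.1 (add ¬S):
                ○ open, literals {P=true, Q=true, S=false}.
              branch 1.2.2.2 (add ¬¬R):
                ○ open, literals {P=true, Q=true, R=true, S=false}.
  branch 2 (add ((P ∨ (R ∨ Q)) ∧ (Q → (¬R ∧ ¬R)))):
    ((P ∨ (R ∨ Q)) ∧ (Q → (¬R ∧ ¬R))): α-rule — add (P ∨ (R ∨ Q)), (Q → (¬R ∧ ¬R)).
    (P ∨ (R ∨ Q)): β-rule — branch into P  //  (R ∨ Q).
      branch 2.1 (add P):
        (Q → (¬R ∧ ¬R)): β-rule — branch into ¬Q  //  (¬R ∧ ¬R).
          branch 2.1.1 (add ¬Q):
            ○ open, literals {P=true, Q=false}.
          branch 2.1.2 (add (¬R ∧ ¬R)):
            (¬R ∧ ¬R): α-rule — add ¬R, ¬R.
            ○ open, literals {P=true, R=false}.
      branch 2.2 (add (R ∨ Q)):
        (Q → (¬R ∧ ¬R)): β-rule — branch into ¬Q  //  (¬R ∧ ¬R).
          branch 2.2.1 (add ¬Q):
            (R ∨ Q): β-rule — branch into R  //  Q.
              branch 2.2.1.1 (add R):
                ○ open, literals {Q=false, R=true}.
              branch 2.2.1.2 (add Q):
                × closes — contains both Q and ¬Q.
          branch 2.2.2 (add (¬R ∧ ¬R)):
            (¬R ∧ ¬R): α-rule — add ¬R, ¬R.
            (R ∨ Q): β-rule — branch into R  //  Q.
              branch 2.2.2.1 (add R):
                × closes — contains both R and ¬R.
              branch 2.2.2.2 (add Q):
                ○ open, literals {Q=true, R=false}.
4 branches closed, 8 open.
Each open branch fixes some atoms; the unmentioned ones are free. Counting distinct full assignments: branch {P=false, Q=false, R=false, S=true} (none free) contributes 1 new; branch {P=false, Q=true, R=true, S=true} (none free) contributes 1 new; branch {P=true, Q=true, S=false} (R) contributes 2 new; branch {P=true, Q=true, R=true, S=false} (none free) contributes 0 new; branch {P=true, Q=false} (R, S) contributes 4 new; branch {P=true, R=false} (Q, S) contributes 1 new; branch {Q=false, R=true} (P, S) contributes 2 new; branch {Q=true, R=false} (P, S) contributes 2 new. Total: 13.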